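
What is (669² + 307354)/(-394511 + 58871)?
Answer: -150983/67128 ≈ -2.2492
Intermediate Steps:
(669² + 307354)/(-394511 + 58871) = (447561 + 307354)/(-335640) = 754915*(-1/335640) = -150983/67128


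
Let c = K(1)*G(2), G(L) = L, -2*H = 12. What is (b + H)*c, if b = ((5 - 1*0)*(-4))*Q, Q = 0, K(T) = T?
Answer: -12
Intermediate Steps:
H = -6 (H = -½*12 = -6)
c = 2 (c = 1*2 = 2)
b = 0 (b = ((5 - 1*0)*(-4))*0 = ((5 + 0)*(-4))*0 = (5*(-4))*0 = -20*0 = 0)
(b + H)*c = (0 - 6)*2 = -6*2 = -12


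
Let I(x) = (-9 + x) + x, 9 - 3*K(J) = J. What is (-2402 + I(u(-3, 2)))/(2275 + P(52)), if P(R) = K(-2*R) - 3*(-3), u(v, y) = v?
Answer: -7251/6965 ≈ -1.0411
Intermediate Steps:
K(J) = 3 - J/3
I(x) = -9 + 2*x
P(R) = 12 + 2*R/3 (P(R) = (3 - (-2)*R/3) - 3*(-3) = (3 + 2*R/3) + 9 = 12 + 2*R/3)
(-2402 + I(u(-3, 2)))/(2275 + P(52)) = (-2402 + (-9 + 2*(-3)))/(2275 + (12 + (2/3)*52)) = (-2402 + (-9 - 6))/(2275 + (12 + 104/3)) = (-2402 - 15)/(2275 + 140/3) = -2417/6965/3 = -2417*3/6965 = -7251/6965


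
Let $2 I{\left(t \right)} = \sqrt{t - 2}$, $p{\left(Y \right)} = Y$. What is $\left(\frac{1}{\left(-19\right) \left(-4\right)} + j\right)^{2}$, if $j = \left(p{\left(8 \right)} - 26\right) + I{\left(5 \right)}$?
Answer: $\frac{1873021}{5776} - \frac{1367 \sqrt{3}}{76} \approx 293.12$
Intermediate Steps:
$I{\left(t \right)} = \frac{\sqrt{-2 + t}}{2}$ ($I{\left(t \right)} = \frac{\sqrt{t - 2}}{2} = \frac{\sqrt{-2 + t}}{2}$)
$j = -18 + \frac{\sqrt{3}}{2}$ ($j = \left(8 - 26\right) + \frac{\sqrt{-2 + 5}}{2} = -18 + \frac{\sqrt{3}}{2} \approx -17.134$)
$\left(\frac{1}{\left(-19\right) \left(-4\right)} + j\right)^{2} = \left(\frac{1}{\left(-19\right) \left(-4\right)} - \left(18 - \frac{\sqrt{3}}{2}\right)\right)^{2} = \left(\frac{1}{76} - \left(18 - \frac{\sqrt{3}}{2}\right)\right)^{2} = \left(- \frac{1367}{76} + \frac{\sqrt{3}}{2}\right)^{2}$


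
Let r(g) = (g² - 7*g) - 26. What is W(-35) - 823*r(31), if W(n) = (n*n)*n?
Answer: -633789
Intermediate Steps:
r(g) = -26 + g² - 7*g
W(n) = n³ (W(n) = n²*n = n³)
W(-35) - 823*r(31) = (-35)³ - 823*(-26 + 31² - 7*31) = -42875 - 823*(-26 + 961 - 217) = -42875 - 823*718 = -42875 - 590914 = -633789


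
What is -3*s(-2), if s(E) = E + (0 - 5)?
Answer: 21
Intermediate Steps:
s(E) = -5 + E (s(E) = E - 5 = -5 + E)
-3*s(-2) = -3*(-5 - 2) = -3*(-7) = 21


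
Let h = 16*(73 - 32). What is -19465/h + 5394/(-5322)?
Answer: -17855199/581872 ≈ -30.686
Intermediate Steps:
h = 656 (h = 16*41 = 656)
-19465/h + 5394/(-5322) = -19465/656 + 5394/(-5322) = -19465*1/656 + 5394*(-1/5322) = -19465/656 - 899/887 = -17855199/581872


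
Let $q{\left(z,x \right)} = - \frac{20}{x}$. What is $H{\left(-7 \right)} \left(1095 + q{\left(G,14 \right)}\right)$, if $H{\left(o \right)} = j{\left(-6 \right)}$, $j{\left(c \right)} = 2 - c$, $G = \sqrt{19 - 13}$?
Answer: $\frac{61240}{7} \approx 8748.6$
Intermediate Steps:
$G = \sqrt{6} \approx 2.4495$
$H{\left(o \right)} = 8$ ($H{\left(o \right)} = 2 - -6 = 2 + 6 = 8$)
$H{\left(-7 \right)} \left(1095 + q{\left(G,14 \right)}\right) = 8 \left(1095 - \frac{20}{14}\right) = 8 \left(1095 - \frac{10}{7}\right) = 8 \cdot \frac{7655}{7} = \frac{61240}{7}$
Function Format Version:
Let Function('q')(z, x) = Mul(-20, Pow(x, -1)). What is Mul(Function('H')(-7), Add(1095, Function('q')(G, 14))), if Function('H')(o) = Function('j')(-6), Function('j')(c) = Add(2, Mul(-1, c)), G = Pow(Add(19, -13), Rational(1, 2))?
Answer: Rational(61240, 7) ≈ 8748.6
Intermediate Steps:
G = Pow(6, Rational(1, 2)) ≈ 2.4495
Function('H')(o) = 8 (Function('H')(o) = Add(2, Mul(-1, -6)) = Add(2, 6) = 8)
Mul(Function('H')(-7), Add(1095, Function('q')(G, 14))) = Mul(8, Add(1095, Mul(-20, Pow(14, -1)))) = Mul(8, Add(1095, Mul(-20, Rational(1, 14)))) = Mul(8, Add(1095, Rational(-10, 7))) = Mul(8, Rational(7655, 7)) = Rational(61240, 7)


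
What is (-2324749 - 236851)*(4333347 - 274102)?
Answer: -10398161992000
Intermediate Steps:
(-2324749 - 236851)*(4333347 - 274102) = -2561600*4059245 = -10398161992000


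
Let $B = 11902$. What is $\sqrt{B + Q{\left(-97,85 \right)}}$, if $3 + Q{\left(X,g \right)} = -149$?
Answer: $5 \sqrt{470} \approx 108.4$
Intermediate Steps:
$Q{\left(X,g \right)} = -152$ ($Q{\left(X,g \right)} = -3 - 149 = -152$)
$\sqrt{B + Q{\left(-97,85 \right)}} = \sqrt{11902 - 152} = \sqrt{11750} = 5 \sqrt{470}$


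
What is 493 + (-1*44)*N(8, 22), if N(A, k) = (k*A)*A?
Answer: -61459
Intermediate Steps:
N(A, k) = k*A² (N(A, k) = (A*k)*A = k*A²)
493 + (-1*44)*N(8, 22) = 493 + (-1*44)*(22*8²) = 493 - 968*64 = 493 - 44*1408 = 493 - 61952 = -61459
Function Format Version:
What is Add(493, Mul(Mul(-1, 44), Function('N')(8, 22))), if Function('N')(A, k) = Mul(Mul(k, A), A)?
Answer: -61459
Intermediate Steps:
Function('N')(A, k) = Mul(k, Pow(A, 2)) (Function('N')(A, k) = Mul(Mul(A, k), A) = Mul(k, Pow(A, 2)))
Add(493, Mul(Mul(-1, 44), Function('N')(8, 22))) = Add(493, Mul(Mul(-1, 44), Mul(22, Pow(8, 2)))) = Add(493, Mul(-44, Mul(22, 64))) = Add(493, Mul(-44, 1408)) = Add(493, -61952) = -61459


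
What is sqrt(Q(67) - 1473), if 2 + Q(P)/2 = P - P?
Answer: I*sqrt(1477) ≈ 38.432*I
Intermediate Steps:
Q(P) = -4 (Q(P) = -4 + 2*(P - P) = -4 + 2*0 = -4 + 0 = -4)
sqrt(Q(67) - 1473) = sqrt(-4 - 1473) = sqrt(-1477) = I*sqrt(1477)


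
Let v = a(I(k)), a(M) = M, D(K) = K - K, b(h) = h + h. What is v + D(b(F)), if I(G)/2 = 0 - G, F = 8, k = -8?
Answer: 16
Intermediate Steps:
I(G) = -2*G (I(G) = 2*(0 - G) = 2*(-G) = -2*G)
b(h) = 2*h
D(K) = 0
v = 16 (v = -2*(-8) = 16)
v + D(b(F)) = 16 + 0 = 16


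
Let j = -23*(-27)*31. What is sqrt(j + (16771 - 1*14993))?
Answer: sqrt(21029) ≈ 145.01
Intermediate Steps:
j = 19251 (j = 621*31 = 19251)
sqrt(j + (16771 - 1*14993)) = sqrt(19251 + (16771 - 1*14993)) = sqrt(19251 + (16771 - 14993)) = sqrt(19251 + 1778) = sqrt(21029)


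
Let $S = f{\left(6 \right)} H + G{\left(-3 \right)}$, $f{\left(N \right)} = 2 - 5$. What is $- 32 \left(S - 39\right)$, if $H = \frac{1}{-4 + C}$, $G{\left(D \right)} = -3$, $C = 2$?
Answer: $1296$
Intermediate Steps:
$f{\left(N \right)} = -3$
$H = - \frac{1}{2}$ ($H = \frac{1}{-4 + 2} = \frac{1}{-2} = - \frac{1}{2} \approx -0.5$)
$S = - \frac{3}{2}$ ($S = \left(-3\right) \left(- \frac{1}{2}\right) - 3 = \frac{3}{2} - 3 = - \frac{3}{2} \approx -1.5$)
$- 32 \left(S - 39\right) = - 32 \left(- \frac{3}{2} - 39\right) = \left(-32\right) \left(- \frac{81}{2}\right) = 1296$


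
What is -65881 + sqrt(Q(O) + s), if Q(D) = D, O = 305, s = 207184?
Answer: -65881 + sqrt(207489) ≈ -65426.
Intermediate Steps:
-65881 + sqrt(Q(O) + s) = -65881 + sqrt(305 + 207184) = -65881 + sqrt(207489)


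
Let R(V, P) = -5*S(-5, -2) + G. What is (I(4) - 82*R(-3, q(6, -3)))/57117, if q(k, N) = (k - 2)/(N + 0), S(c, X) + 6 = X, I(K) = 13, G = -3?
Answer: -1007/19039 ≈ -0.052891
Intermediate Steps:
S(c, X) = -6 + X
q(k, N) = (-2 + k)/N
R(V, P) = 37 (R(V, P) = -5*(-6 - 2) - 3 = -5*(-8) - 3 = 40 - 3 = 37)
(I(4) - 82*R(-3, q(6, -3)))/57117 = (13 - 82*37)/57117 = (13 - 3034)*(1/57117) = -3021*1/57117 = -1007/19039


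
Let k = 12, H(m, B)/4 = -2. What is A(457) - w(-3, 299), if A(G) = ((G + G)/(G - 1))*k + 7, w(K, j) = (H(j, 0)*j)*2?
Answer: 91486/19 ≈ 4815.1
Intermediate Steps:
H(m, B) = -8 (H(m, B) = 4*(-2) = -8)
w(K, j) = -16*j (w(K, j) = -8*j*2 = -16*j)
A(G) = 7 + 24*G/(-1 + G) (A(G) = ((G + G)/(G - 1))*12 + 7 = ((2*G)/(-1 + G))*12 + 7 = (2*G/(-1 + G))*12 + 7 = 24*G/(-1 + G) + 7 = 7 + 24*G/(-1 + G))
A(457) - w(-3, 299) = (-7 + 31*457)/(-1 + 457) - (-16)*299 = (-7 + 14167)/456 - 1*(-4784) = (1/456)*14160 + 4784 = 590/19 + 4784 = 91486/19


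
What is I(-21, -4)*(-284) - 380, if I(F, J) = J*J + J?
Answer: -3788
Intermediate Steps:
I(F, J) = J + J² (I(F, J) = J² + J = J + J²)
I(-21, -4)*(-284) - 380 = -4*(1 - 4)*(-284) - 380 = -4*(-3)*(-284) - 380 = 12*(-284) - 380 = -3408 - 380 = -3788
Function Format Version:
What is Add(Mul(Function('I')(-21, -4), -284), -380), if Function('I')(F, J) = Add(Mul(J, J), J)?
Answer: -3788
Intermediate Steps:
Function('I')(F, J) = Add(J, Pow(J, 2)) (Function('I')(F, J) = Add(Pow(J, 2), J) = Add(J, Pow(J, 2)))
Add(Mul(Function('I')(-21, -4), -284), -380) = Add(Mul(Mul(-4, Add(1, -4)), -284), -380) = Add(Mul(Mul(-4, -3), -284), -380) = Add(Mul(12, -284), -380) = Add(-3408, -380) = -3788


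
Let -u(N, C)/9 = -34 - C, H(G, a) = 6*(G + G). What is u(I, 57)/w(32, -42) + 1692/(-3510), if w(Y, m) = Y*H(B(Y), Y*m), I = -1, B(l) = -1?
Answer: -65267/24960 ≈ -2.6149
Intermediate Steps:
H(G, a) = 12*G (H(G, a) = 6*(2*G) = 12*G)
w(Y, m) = -12*Y (w(Y, m) = Y*(12*(-1)) = Y*(-12) = -12*Y)
u(N, C) = 306 + 9*C (u(N, C) = -9*(-34 - C) = 306 + 9*C)
u(I, 57)/w(32, -42) + 1692/(-3510) = (306 + 9*57)/((-12*32)) + 1692/(-3510) = (306 + 513)/(-384) + 1692*(-1/3510) = 819*(-1/384) - 94/195 = -273/128 - 94/195 = -65267/24960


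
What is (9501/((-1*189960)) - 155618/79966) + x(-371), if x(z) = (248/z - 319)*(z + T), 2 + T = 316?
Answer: 17112649840036029/939269440760 ≈ 18219.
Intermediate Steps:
T = 314 (T = -2 + 316 = 314)
x(z) = (-319 + 248/z)*(314 + z) (x(z) = (248/z - 319)*(z + 314) = (-319 + 248/z)*(314 + z))
(9501/((-1*189960)) - 155618/79966) + x(-371) = (9501/((-1*189960)) - 155618/79966) + (-99918 - 319*(-371) + 77872/(-371)) = (9501/(-189960) - 155618*1/79966) + (-99918 + 118349 + 77872*(-1/371)) = (9501*(-1/189960) - 77809/39983) + (-99918 + 118349 - 77872/371) = (-3167/63320 - 77809/39983) + 6760029/371 = -5053492041/2531723560 + 6760029/371 = 17112649840036029/939269440760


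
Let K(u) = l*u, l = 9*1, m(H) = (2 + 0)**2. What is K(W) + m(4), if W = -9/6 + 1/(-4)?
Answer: -47/4 ≈ -11.750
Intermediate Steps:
W = -7/4 (W = -9*1/6 + 1*(-1/4) = -3/2 - 1/4 = -7/4 ≈ -1.7500)
m(H) = 4 (m(H) = 2**2 = 4)
l = 9
K(u) = 9*u
K(W) + m(4) = 9*(-7/4) + 4 = -63/4 + 4 = -47/4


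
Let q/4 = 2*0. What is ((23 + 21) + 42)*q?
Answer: 0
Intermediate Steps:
q = 0 (q = 4*(2*0) = 4*0 = 0)
((23 + 21) + 42)*q = ((23 + 21) + 42)*0 = (44 + 42)*0 = 86*0 = 0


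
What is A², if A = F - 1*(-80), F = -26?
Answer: 2916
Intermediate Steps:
A = 54 (A = -26 - 1*(-80) = -26 + 80 = 54)
A² = 54² = 2916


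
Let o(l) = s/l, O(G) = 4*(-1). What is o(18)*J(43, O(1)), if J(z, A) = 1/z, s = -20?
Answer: -10/387 ≈ -0.025840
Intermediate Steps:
O(G) = -4
o(l) = -20/l
o(18)*J(43, O(1)) = -20/18/43 = -20*1/18*(1/43) = -10/9*1/43 = -10/387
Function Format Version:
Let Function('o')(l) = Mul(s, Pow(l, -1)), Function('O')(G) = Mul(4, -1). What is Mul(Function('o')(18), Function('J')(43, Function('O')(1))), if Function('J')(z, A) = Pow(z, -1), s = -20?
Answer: Rational(-10, 387) ≈ -0.025840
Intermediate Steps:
Function('O')(G) = -4
Function('o')(l) = Mul(-20, Pow(l, -1))
Mul(Function('o')(18), Function('J')(43, Function('O')(1))) = Mul(Mul(-20, Pow(18, -1)), Pow(43, -1)) = Mul(Mul(-20, Rational(1, 18)), Rational(1, 43)) = Mul(Rational(-10, 9), Rational(1, 43)) = Rational(-10, 387)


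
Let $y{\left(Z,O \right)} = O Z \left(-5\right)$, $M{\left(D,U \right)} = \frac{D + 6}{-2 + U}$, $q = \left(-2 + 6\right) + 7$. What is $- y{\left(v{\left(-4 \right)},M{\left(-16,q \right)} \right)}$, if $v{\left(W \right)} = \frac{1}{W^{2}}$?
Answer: $- \frac{25}{72} \approx -0.34722$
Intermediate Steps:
$v{\left(W \right)} = \frac{1}{W^{2}}$
$q = 11$ ($q = 4 + 7 = 11$)
$M{\left(D,U \right)} = \frac{6 + D}{-2 + U}$
$y{\left(Z,O \right)} = - 5 O Z$
$- y{\left(v{\left(-4 \right)},M{\left(-16,q \right)} \right)} = - \frac{\left(-5\right) \frac{6 - 16}{-2 + 11}}{16} = - \frac{\left(-5\right) \frac{1}{9} \left(-10\right)}{16} = - \frac{\left(-5\right) \left(-10\right)}{9 \cdot 16} = \left(-1\right) \frac{25}{72} = - \frac{25}{72}$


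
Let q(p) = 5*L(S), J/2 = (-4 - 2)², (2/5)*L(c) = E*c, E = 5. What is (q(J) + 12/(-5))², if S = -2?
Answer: 405769/25 ≈ 16231.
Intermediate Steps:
L(c) = 25*c/2 (L(c) = 5*(5*c)/2 = 25*c/2)
J = 72 (J = 2*(-4 - 2)² = 2*(-6)² = 2*36 = 72)
q(p) = -125 (q(p) = 5*((25/2)*(-2)) = 5*(-25) = -125)
(q(J) + 12/(-5))² = (-125 + 12/(-5))² = (-125 + 12*(-⅕))² = (-125 - 12/5)² = (-637/5)² = 405769/25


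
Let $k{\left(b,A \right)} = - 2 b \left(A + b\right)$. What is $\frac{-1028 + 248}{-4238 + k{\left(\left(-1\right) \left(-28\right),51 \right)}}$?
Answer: $\frac{390}{4331} \approx 0.090048$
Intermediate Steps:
$k{\left(b,A \right)} = - 2 b \left(A + b\right)$
$\frac{-1028 + 248}{-4238 + k{\left(\left(-1\right) \left(-28\right),51 \right)}} = \frac{-1028 + 248}{-4238 - 2 \left(\left(-1\right) \left(-28\right)\right) \left(51 - -28\right)} = - \frac{780}{-4238 - 56 \left(51 + 28\right)} = - \frac{780}{-4238 - 56 \cdot 79} = - \frac{780}{-4238 - 4424} = - \frac{780}{-8662} = \left(-780\right) \left(- \frac{1}{8662}\right) = \frac{390}{4331}$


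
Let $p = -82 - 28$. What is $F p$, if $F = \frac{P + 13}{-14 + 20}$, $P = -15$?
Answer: $\frac{110}{3} \approx 36.667$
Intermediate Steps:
$p = -110$ ($p = -82 - 28 = -110$)
$F = - \frac{1}{3}$ ($F = \frac{-15 + 13}{-14 + 20} = - \frac{2}{6} = \left(-2\right) \frac{1}{6} = - \frac{1}{3} \approx -0.33333$)
$F p = \left(- \frac{1}{3}\right) \left(-110\right) = \frac{110}{3}$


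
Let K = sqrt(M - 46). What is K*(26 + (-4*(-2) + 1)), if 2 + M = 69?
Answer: 35*sqrt(21) ≈ 160.39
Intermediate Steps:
M = 67 (M = -2 + 69 = 67)
K = sqrt(21) (K = sqrt(67 - 46) = sqrt(21) ≈ 4.5826)
K*(26 + (-4*(-2) + 1)) = sqrt(21)*(26 + (-4*(-2) + 1)) = sqrt(21)*(26 + (8 + 1)) = sqrt(21)*(26 + 9) = sqrt(21)*35 = 35*sqrt(21)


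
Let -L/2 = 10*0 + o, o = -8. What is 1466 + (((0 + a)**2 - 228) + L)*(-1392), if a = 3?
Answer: 284042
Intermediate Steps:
L = 16 (L = -2*(10*0 - 8) = -2*(0 - 8) = -2*(-8) = 16)
1466 + (((0 + a)**2 - 228) + L)*(-1392) = 1466 + (((0 + 3)**2 - 228) + 16)*(-1392) = 1466 + ((3**2 - 228) + 16)*(-1392) = 1466 + ((9 - 228) + 16)*(-1392) = 1466 + (-219 + 16)*(-1392) = 1466 - 203*(-1392) = 1466 + 282576 = 284042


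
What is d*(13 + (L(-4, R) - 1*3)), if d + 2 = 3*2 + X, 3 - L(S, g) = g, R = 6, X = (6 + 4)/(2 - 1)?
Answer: 98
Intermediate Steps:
X = 10 (X = 10/1 = 10*1 = 10)
L(S, g) = 3 - g
d = 14 (d = -2 + (3*2 + 10) = -2 + (6 + 10) = -2 + 16 = 14)
d*(13 + (L(-4, R) - 1*3)) = 14*(13 + ((3 - 1*6) - 1*3)) = 14*(13 + ((3 - 6) - 3)) = 14*(13 + (-3 - 3)) = 14*(13 - 6) = 14*7 = 98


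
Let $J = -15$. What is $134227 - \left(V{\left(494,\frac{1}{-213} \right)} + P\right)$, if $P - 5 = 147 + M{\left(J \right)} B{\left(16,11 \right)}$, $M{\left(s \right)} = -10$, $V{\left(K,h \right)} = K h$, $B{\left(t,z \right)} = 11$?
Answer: $\frac{28581899}{213} \approx 1.3419 \cdot 10^{5}$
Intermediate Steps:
$P = 42$ ($P = 5 + \left(147 - 110\right) = 5 + 37 = 42$)
$134227 - \left(V{\left(494,\frac{1}{-213} \right)} + P\right) = 134227 - \left(\frac{494}{-213} + 42\right) = 134227 - \left(494 \left(- \frac{1}{213}\right) + 42\right) = 134227 - \left(- \frac{494}{213} + 42\right) = 134227 - \frac{8452}{213} = \frac{28581899}{213}$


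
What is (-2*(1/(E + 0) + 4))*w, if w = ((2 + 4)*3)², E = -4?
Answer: -2430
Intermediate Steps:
w = 324 (w = (6*3)² = 18² = 324)
(-2*(1/(E + 0) + 4))*w = -2*(1/(-4 + 0) + 4)*324 = -2*(1/(-4) + 4)*324 = -2*(-¼ + 4)*324 = -2*15/4*324 = -15/2*324 = -2430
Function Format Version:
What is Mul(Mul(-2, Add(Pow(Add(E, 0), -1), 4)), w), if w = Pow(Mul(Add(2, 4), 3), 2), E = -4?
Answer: -2430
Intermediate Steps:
w = 324 (w = Pow(Mul(6, 3), 2) = Pow(18, 2) = 324)
Mul(Mul(-2, Add(Pow(Add(E, 0), -1), 4)), w) = Mul(Mul(-2, Add(Pow(Add(-4, 0), -1), 4)), 324) = Mul(Mul(-2, Add(Pow(-4, -1), 4)), 324) = Mul(Mul(-2, Add(Rational(-1, 4), 4)), 324) = Mul(Mul(-2, Rational(15, 4)), 324) = Mul(Rational(-15, 2), 324) = -2430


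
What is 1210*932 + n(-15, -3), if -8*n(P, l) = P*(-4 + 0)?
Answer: 2255425/2 ≈ 1.1277e+6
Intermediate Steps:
n(P, l) = P/2 (n(P, l) = -P*(-4 + 0)/8 = -P*(-4)/8 = -(-1)*P/2 = P/2)
1210*932 + n(-15, -3) = 1210*932 + (½)*(-15) = 1127720 - 15/2 = 2255425/2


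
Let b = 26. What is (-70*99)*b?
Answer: -180180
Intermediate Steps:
(-70*99)*b = -70*99*26 = -6930*26 = -180180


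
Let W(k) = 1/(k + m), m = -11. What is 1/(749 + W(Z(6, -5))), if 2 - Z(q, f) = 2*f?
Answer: 1/750 ≈ 0.0013333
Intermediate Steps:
Z(q, f) = 2 - 2*f
W(k) = 1/(-11 + k) (W(k) = 1/(k - 11) = 1/(-11 + k))
1/(749 + W(Z(6, -5))) = 1/(749 + 1/(-11 + (2 - 2*(-5)))) = 1/(749 + 1/(-11 + (2 + 10))) = 1/(749 + 1/(-11 + 12)) = 1/(749 + 1/1) = 1/(749 + 1) = 1/750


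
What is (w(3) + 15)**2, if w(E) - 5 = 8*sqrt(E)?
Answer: 592 + 320*sqrt(3) ≈ 1146.3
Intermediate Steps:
w(E) = 5 + 8*sqrt(E)
(w(3) + 15)**2 = ((5 + 8*sqrt(3)) + 15)**2 = (20 + 8*sqrt(3))**2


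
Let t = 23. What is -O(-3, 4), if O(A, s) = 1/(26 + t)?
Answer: -1/49 ≈ -0.020408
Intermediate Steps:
O(A, s) = 1/49 (O(A, s) = 1/(26 + 23) = 1/49)
-O(-3, 4) = -1*1/49 = -1/49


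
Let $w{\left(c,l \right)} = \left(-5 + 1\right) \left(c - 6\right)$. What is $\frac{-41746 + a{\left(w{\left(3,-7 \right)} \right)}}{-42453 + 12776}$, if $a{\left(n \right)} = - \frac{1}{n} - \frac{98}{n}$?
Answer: $\frac{167017}{118708} \approx 1.407$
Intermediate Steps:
$w{\left(c,l \right)} = 24 - 4 c$ ($w{\left(c,l \right)} = - 4 \left(-6 + c\right) = 24 - 4 c$)
$a{\left(n \right)} = - \frac{99}{n}$
$\frac{-41746 + a{\left(w{\left(3,-7 \right)} \right)}}{-42453 + 12776} = \frac{-41746 - \frac{99}{24 - 12}}{-42453 + 12776} = \frac{-41746 - \frac{99}{24 - 12}}{-29677} = \left(-41746 - \frac{99}{12}\right) \left(- \frac{1}{29677}\right) = \left(-41746 - \frac{33}{4}\right) \left(- \frac{1}{29677}\right) = \left(- \frac{167017}{4}\right) \left(- \frac{1}{29677}\right) = \frac{167017}{118708}$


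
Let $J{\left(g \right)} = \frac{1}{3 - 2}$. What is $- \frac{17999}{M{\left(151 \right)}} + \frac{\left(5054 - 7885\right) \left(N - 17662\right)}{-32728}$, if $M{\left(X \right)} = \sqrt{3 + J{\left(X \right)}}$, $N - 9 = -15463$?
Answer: $- \frac{48535879}{4091} \approx -11864.0$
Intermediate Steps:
$N = -15454$ ($N = 9 - 15463 = -15454$)
$J{\left(g \right)} = 1$ ($J{\left(g \right)} = 1^{-1} = 1$)
$M{\left(X \right)} = 2$ ($M{\left(X \right)} = \sqrt{3 + 1} = \sqrt{4} = 2$)
$- \frac{17999}{M{\left(151 \right)}} + \frac{\left(5054 - 7885\right) \left(N - 17662\right)}{-32728} = - \frac{17999}{2} + \frac{\left(5054 - 7885\right) \left(-15454 - 17662\right)}{-32728} = \left(-17999\right) \frac{1}{2} + \left(-2831\right) \left(-33116\right) \left(- \frac{1}{32728}\right) = - \frac{17999}{2} + 93751396 \left(- \frac{1}{32728}\right) = - \frac{17999}{2} - \frac{23437849}{8182} = - \frac{48535879}{4091}$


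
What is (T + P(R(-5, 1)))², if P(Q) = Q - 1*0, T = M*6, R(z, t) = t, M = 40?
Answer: 58081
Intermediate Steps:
T = 240 (T = 40*6 = 240)
P(Q) = Q (P(Q) = Q + 0 = Q)
(T + P(R(-5, 1)))² = (240 + 1)² = 241² = 58081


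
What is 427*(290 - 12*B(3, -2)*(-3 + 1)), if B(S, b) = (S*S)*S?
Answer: 400526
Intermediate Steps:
B(S, b) = S**3 (B(S, b) = S**2*S = S**3)
427*(290 - 12*B(3, -2)*(-3 + 1)) = 427*(290 - 12*3**3*(-3 + 1)) = 427*(290 - 324*(-2)) = 427*(290 - 12*(-54)) = 427*(290 + 648) = 427*938 = 400526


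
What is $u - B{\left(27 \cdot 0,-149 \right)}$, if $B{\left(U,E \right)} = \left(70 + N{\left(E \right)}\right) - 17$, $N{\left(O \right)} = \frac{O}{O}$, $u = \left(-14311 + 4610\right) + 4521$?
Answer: $-5234$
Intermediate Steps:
$u = -5180$ ($u = -9701 + 4521 = -5180$)
$N{\left(O \right)} = 1$
$B{\left(U,E \right)} = 54$ ($B{\left(U,E \right)} = \left(70 + 1\right) - 17 = 71 - 17 = 54$)
$u - B{\left(27 \cdot 0,-149 \right)} = -5180 - 54 = -5234$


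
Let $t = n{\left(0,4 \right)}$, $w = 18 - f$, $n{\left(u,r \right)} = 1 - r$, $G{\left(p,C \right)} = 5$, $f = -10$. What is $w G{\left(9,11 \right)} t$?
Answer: $-420$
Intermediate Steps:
$w = 28$ ($w = 18 - -10 = 18 + 10 = 28$)
$t = -3$ ($t = 1 - 4 = -3$)
$w G{\left(9,11 \right)} t = 28 \cdot 5 \left(-3\right) = 28 \left(-15\right) = -420$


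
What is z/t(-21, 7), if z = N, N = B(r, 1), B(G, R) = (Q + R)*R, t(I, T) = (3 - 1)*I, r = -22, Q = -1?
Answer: 0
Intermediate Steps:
t(I, T) = 2*I
B(G, R) = R*(-1 + R) (B(G, R) = (-1 + R)*R = R*(-1 + R))
N = 0 (N = 1*(-1 + 1) = 1*0 = 0)
z = 0
z/t(-21, 7) = 0/((2*(-21))) = 0/(-42) = 0*(-1/42) = 0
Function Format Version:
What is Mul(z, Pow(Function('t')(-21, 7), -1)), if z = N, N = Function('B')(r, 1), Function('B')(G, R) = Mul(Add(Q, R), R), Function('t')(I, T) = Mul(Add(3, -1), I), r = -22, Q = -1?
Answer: 0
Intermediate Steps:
Function('t')(I, T) = Mul(2, I)
Function('B')(G, R) = Mul(R, Add(-1, R)) (Function('B')(G, R) = Mul(Add(-1, R), R) = Mul(R, Add(-1, R)))
N = 0 (N = Mul(1, Add(-1, 1)) = Mul(1, 0) = 0)
z = 0
Mul(z, Pow(Function('t')(-21, 7), -1)) = Mul(0, Pow(Mul(2, -21), -1)) = Mul(0, Pow(-42, -1)) = Mul(0, Rational(-1, 42)) = 0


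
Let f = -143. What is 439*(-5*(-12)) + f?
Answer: 26197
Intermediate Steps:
439*(-5*(-12)) + f = 439*(-5*(-12)) - 143 = 439*60 - 143 = 26340 - 143 = 26197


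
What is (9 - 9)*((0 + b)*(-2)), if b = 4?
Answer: 0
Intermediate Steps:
(9 - 9)*((0 + b)*(-2)) = (9 - 9)*((0 + 4)*(-2)) = 0*(4*(-2)) = 0*(-8) = 0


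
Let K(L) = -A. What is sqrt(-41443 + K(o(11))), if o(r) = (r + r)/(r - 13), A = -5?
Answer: I*sqrt(41438) ≈ 203.56*I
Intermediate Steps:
o(r) = 2*r/(-13 + r) (o(r) = (2*r)/(-13 + r) = 2*r/(-13 + r))
K(L) = 5 (K(L) = -1*(-5) = 5)
sqrt(-41443 + K(o(11))) = sqrt(-41443 + 5) = sqrt(-41438) = I*sqrt(41438)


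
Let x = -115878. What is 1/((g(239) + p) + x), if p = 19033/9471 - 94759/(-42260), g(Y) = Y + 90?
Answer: -57177780/6606592187353 ≈ -8.6546e-6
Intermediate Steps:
g(Y) = 90 + Y
p = 243113867/57177780 (p = 19033*(1/9471) - 94759*(-1/42260) = 2719/1353 + 94759/42260 = 243113867/57177780 ≈ 4.2519)
1/((g(239) + p) + x) = 1/(((90 + 239) + 243113867/57177780) - 115878) = 1/((329 + 243113867/57177780) - 115878) = 1/(19054603487/57177780 - 115878) = 1/(-6606592187353/57177780) = -57177780/6606592187353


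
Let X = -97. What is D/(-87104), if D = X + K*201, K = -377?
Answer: 37937/43552 ≈ 0.87107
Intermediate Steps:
D = -75874 (D = -97 - 377*201 = -97 - 75777 = -75874)
D/(-87104) = -75874/(-87104) = -75874*(-1/87104) = 37937/43552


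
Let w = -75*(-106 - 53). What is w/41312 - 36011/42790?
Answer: -488707841/883870240 ≈ -0.55292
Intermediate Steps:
w = 11925 (w = -75*(-159) = 11925)
w/41312 - 36011/42790 = 11925/41312 - 36011/42790 = -488707841/883870240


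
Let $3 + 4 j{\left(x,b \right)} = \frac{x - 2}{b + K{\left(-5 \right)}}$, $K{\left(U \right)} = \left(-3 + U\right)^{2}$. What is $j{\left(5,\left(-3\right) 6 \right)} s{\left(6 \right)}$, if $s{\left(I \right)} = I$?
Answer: $- \frac{405}{92} \approx -4.4022$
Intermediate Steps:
$j{\left(x,b \right)} = - \frac{3}{4} + \frac{-2 + x}{4 \left(64 + b\right)}$ ($j{\left(x,b \right)} = - \frac{3}{4} + \frac{\left(x - 2\right) \frac{1}{b + \left(-3 - 5\right)^{2}}}{4} = - \frac{3}{4} + \frac{\left(-2 + x\right) \frac{1}{b + \left(-8\right)^{2}}}{4} = - \frac{3}{4} + \frac{\left(-2 + x\right) \frac{1}{b + 64}}{4} = - \frac{3}{4} + \frac{\left(-2 + x\right) \frac{1}{64 + b}}{4} = - \frac{3}{4} + \frac{\frac{1}{64 + b} \left(-2 + x\right)}{4} = - \frac{3}{4} + \frac{-2 + x}{4 \left(64 + b\right)}$)
$j{\left(5,\left(-3\right) 6 \right)} s{\left(6 \right)} = \frac{-194 + 5 - 3 \left(\left(-3\right) 6\right)}{4 \left(64 - 18\right)} 6 = \frac{-194 + 5 - -54}{4 \left(64 - 18\right)} 6 = \frac{-194 + 5 + 54}{4 \cdot 46} \cdot 6 = \frac{1}{4} \cdot \frac{1}{46} \left(-135\right) 6 = \left(- \frac{135}{184}\right) 6 = - \frac{405}{92}$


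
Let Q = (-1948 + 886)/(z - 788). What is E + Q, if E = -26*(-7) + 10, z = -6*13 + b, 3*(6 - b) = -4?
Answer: 248889/1288 ≈ 193.24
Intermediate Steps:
b = 22/3 (b = 6 - 1/3*(-4) = 6 + 4/3 = 22/3 ≈ 7.3333)
z = -212/3 (z = -6*13 + 22/3 = -78 + 22/3 = -212/3 ≈ -70.667)
Q = 1593/1288 (Q = (-1948 + 886)/(-212/3 - 788) = -1062/(-2576/3) = -1062*(-3/2576) = 1593/1288 ≈ 1.2368)
E = 192 (E = 182 + 10 = 192)
E + Q = 192 + 1593/1288 = 248889/1288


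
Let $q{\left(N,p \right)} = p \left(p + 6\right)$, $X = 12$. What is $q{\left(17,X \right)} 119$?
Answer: $25704$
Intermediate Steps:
$q{\left(N,p \right)} = p \left(6 + p\right)$
$q{\left(17,X \right)} 119 = 12 \left(6 + 12\right) 119 = 12 \cdot 18 \cdot 119 = 216 \cdot 119 = 25704$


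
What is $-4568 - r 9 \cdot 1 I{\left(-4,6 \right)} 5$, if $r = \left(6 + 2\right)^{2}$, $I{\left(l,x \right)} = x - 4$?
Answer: $-10328$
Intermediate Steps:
$I{\left(l,x \right)} = -4 + x$ ($I{\left(l,x \right)} = x - 4 = -4 + x$)
$r = 64$ ($r = 8^{2} = 64$)
$-4568 - r 9 \cdot 1 I{\left(-4,6 \right)} 5 = -4568 - 64 \cdot 9 \cdot 1 \left(-4 + 6\right) 5 = -4568 - 576 \cdot 1 \cdot 2 \cdot 5 = -4568 - 576 \cdot 1 \cdot 10 = -4568 - 576 \cdot 10 = -4568 - 5760 = -10328$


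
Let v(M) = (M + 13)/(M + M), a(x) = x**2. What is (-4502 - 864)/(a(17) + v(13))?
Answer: -2683/145 ≈ -18.503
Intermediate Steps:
v(M) = (13 + M)/(2*M) (v(M) = (13 + M)/((2*M)) = (13 + M)*(1/(2*M)) = (13 + M)/(2*M))
(-4502 - 864)/(a(17) + v(13)) = (-4502 - 864)/(17**2 + (1/2)*(13 + 13)/13) = -5366/(289 + (1/2)*(1/13)*26) = -5366/(289 + 1) = -5366/290 = -5366*1/290 = -2683/145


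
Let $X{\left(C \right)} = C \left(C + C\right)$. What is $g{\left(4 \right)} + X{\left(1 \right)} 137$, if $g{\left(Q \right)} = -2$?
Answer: $272$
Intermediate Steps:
$X{\left(C \right)} = 2 C^{2}$ ($X{\left(C \right)} = C 2 C = 2 C^{2}$)
$g{\left(4 \right)} + X{\left(1 \right)} 137 = -2 + 2 \cdot 1^{2} \cdot 137 = -2 + 2 \cdot 1 \cdot 137 = -2 + 2 \cdot 137 = -2 + 274 = 272$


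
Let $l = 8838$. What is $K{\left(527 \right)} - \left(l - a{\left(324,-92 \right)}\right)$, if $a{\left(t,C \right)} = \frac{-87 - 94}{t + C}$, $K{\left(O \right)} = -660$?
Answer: $- \frac{2203717}{232} \approx -9498.8$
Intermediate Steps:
$a{\left(t,C \right)} = - \frac{181}{C + t}$
$K{\left(527 \right)} - \left(l - a{\left(324,-92 \right)}\right) = -660 - \left(8838 + \frac{181}{-92 + 324}\right) = -660 - \left(8838 + \frac{181}{232}\right) = -660 - \frac{2050597}{232} = - \frac{2203717}{232}$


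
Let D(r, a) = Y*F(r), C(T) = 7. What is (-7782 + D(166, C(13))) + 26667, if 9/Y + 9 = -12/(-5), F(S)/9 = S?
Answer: 185325/11 ≈ 16848.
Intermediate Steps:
F(S) = 9*S
Y = -15/11 (Y = 9/(-9 - 12/(-5)) = 9/(-9 - 12*(-⅕)) = 9/(-9 + 12/5) = 9/(-33/5) = 9*(-5/33) = -15/11 ≈ -1.3636)
D(r, a) = -135*r/11
(-7782 + D(166, C(13))) + 26667 = (-7782 - 135/11*166) + 26667 = (-7782 - 22410/11) + 26667 = -108012/11 + 26667 = 185325/11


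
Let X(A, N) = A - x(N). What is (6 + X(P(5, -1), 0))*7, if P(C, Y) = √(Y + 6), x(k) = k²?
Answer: 42 + 7*√5 ≈ 57.652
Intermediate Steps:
P(C, Y) = √(6 + Y)
X(A, N) = A - N²
(6 + X(P(5, -1), 0))*7 = (6 + (√(6 - 1) - 1*0²))*7 = (6 + (√5 - 1*0))*7 = (6 + (√5 + 0))*7 = (6 + √5)*7 = 42 + 7*√5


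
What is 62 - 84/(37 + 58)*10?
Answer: 1010/19 ≈ 53.158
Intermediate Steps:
62 - 84/(37 + 58)*10 = 62 - 84/95*10 = 62 - 168/19 = 1010/19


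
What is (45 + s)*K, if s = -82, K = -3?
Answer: 111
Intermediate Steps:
(45 + s)*K = (45 - 82)*(-3) = -37*(-3) = 111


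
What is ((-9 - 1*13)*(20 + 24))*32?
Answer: -30976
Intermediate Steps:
((-9 - 1*13)*(20 + 24))*32 = ((-9 - 13)*44)*32 = -22*44*32 = -968*32 = -30976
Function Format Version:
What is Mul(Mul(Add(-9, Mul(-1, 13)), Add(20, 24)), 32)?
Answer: -30976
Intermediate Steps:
Mul(Mul(Add(-9, Mul(-1, 13)), Add(20, 24)), 32) = Mul(Mul(Add(-9, -13), 44), 32) = Mul(Mul(-22, 44), 32) = Mul(-968, 32) = -30976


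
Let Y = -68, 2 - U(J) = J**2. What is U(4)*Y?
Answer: 952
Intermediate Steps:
U(J) = 2 - J**2
U(4)*Y = (2 - 1*4**2)*(-68) = (2 - 1*16)*(-68) = (2 - 16)*(-68) = -14*(-68) = 952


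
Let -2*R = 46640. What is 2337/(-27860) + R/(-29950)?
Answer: 11594041/16688140 ≈ 0.69475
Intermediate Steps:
R = -23320 (R = -½*46640 = -23320)
2337/(-27860) + R/(-29950) = 2337/(-27860) - 23320/(-29950) = 2337*(-1/27860) - 23320*(-1/29950) = -2337/27860 + 2332/2995 = 11594041/16688140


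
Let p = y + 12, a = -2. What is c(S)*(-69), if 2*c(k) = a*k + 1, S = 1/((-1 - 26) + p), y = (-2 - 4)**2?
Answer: -437/14 ≈ -31.214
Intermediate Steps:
y = 36 (y = (-6)**2 = 36)
p = 48 (p = 36 + 12 = 48)
S = 1/21 (S = 1/((-1 - 26) + 48) = 1/(-27 + 48) = 1/21 ≈ 0.047619)
c(k) = 1/2 - k (c(k) = (-2*k + 1)/2 = (1 - 2*k)/2 = 1/2 - k)
c(S)*(-69) = (1/2 - 1*1/21)*(-69) = (1/2 - 1/21)*(-69) = (19/42)*(-69) = -437/14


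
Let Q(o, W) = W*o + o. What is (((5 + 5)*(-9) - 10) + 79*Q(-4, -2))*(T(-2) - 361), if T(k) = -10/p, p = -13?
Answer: -1011528/13 ≈ -77810.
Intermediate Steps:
Q(o, W) = o + W*o
T(k) = 10/13 (T(k) = -10/(-13) = -10*(-1/13) = 10/13)
(((5 + 5)*(-9) - 10) + 79*Q(-4, -2))*(T(-2) - 361) = (((5 + 5)*(-9) - 10) + 79*(-4*(1 - 2)))*(10/13 - 361) = ((10*(-9) - 10) + 79*(-4*(-1)))*(-4683/13) = ((-90 - 10) + 79*4)*(-4683/13) = (-100 + 316)*(-4683/13) = 216*(-4683/13) = -1011528/13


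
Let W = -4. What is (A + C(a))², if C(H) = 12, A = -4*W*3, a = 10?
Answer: 3600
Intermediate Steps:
A = 48 (A = -4*(-4)*3 = 16*3 = 48)
(A + C(a))² = (48 + 12)² = 60² = 3600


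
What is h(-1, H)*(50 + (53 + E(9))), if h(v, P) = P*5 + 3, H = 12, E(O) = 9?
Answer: 7056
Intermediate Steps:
h(v, P) = 3 + 5*P (h(v, P) = 5*P + 3 = 3 + 5*P)
h(-1, H)*(50 + (53 + E(9))) = (3 + 5*12)*(50 + (53 + 9)) = (3 + 60)*(50 + 62) = 63*112 = 7056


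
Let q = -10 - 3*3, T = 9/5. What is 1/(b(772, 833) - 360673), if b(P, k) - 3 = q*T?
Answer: -5/1803521 ≈ -2.7724e-6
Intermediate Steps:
T = 9/5 (T = 9*(⅕) = 9/5 ≈ 1.8000)
q = -19 (q = -10 - 1*9 = -10 - 9 = -19)
b(P, k) = -156/5 (b(P, k) = 3 - 19*9/5 = 3 - 171/5 = -156/5)
1/(b(772, 833) - 360673) = 1/(-156/5 - 360673) = 1/(-1803521/5) = -5/1803521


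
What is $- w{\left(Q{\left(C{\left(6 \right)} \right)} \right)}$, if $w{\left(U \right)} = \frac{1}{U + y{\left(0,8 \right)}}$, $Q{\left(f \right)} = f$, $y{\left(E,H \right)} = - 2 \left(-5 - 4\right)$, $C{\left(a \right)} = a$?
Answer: $- \frac{1}{24} \approx -0.041667$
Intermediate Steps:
$y{\left(E,H \right)} = 18$ ($y{\left(E,H \right)} = \left(-2\right) \left(-9\right) = 18$)
$w{\left(U \right)} = \frac{1}{18 + U}$ ($w{\left(U \right)} = \frac{1}{U + 18} = \frac{1}{18 + U}$)
$- w{\left(Q{\left(C{\left(6 \right)} \right)} \right)} = - \frac{1}{18 + 6} = - \frac{1}{24}$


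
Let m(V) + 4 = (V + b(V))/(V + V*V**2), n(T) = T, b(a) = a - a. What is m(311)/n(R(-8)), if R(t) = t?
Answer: 386887/773776 ≈ 0.50000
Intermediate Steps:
b(a) = 0
m(V) = -4 + V/(V + V**3) (m(V) = -4 + (V + 0)/(V + V*V**2) = -4 + V/(V + V**3))
m(311)/n(R(-8)) = ((-3 - 4*311**2)/(1 + 311**2))/(-8) = ((-3 - 4*96721)/(1 + 96721))*(-1/8) = ((-3 - 386884)/96722)*(-1/8) = ((1/96722)*(-386887))*(-1/8) = -386887/96722*(-1/8) = 386887/773776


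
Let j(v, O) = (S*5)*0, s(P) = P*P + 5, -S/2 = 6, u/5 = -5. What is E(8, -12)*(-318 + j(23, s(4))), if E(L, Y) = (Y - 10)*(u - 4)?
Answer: -202884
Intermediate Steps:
u = -25 (u = 5*(-5) = -25)
S = -12 (S = -2*6 = -12)
E(L, Y) = 290 - 29*Y (E(L, Y) = (Y - 10)*(-25 - 4) = (-10 + Y)*(-29) = 290 - 29*Y)
s(P) = 5 + P² (s(P) = P² + 5 = 5 + P²)
j(v, O) = 0 (j(v, O) = -12*5*0 = -60*0 = 0)
E(8, -12)*(-318 + j(23, s(4))) = (290 - 29*(-12))*(-318 + 0) = (290 + 348)*(-318) = 638*(-318) = -202884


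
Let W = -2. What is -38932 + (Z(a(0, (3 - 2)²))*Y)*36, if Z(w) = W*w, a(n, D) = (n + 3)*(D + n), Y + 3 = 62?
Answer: -51676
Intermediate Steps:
Y = 59 (Y = -3 + 62 = 59)
a(n, D) = (3 + n)*(D + n)
Z(w) = -2*w
-38932 + (Z(a(0, (3 - 2)²))*Y)*36 = -38932 + (-2*(0² + 3*(3 - 2)² + 3*0 + (3 - 2)²*0)*59)*36 = -38932 + (-2*(0 + 3*1² + 0 + 1²*0)*59)*36 = -38932 + (-2*(0 + 3*1 + 0 + 1*0)*59)*36 = -38932 + (-2*(0 + 3 + 0 + 0)*59)*36 = -38932 + (-2*3*59)*36 = -38932 - 6*59*36 = -38932 - 354*36 = -38932 - 12744 = -51676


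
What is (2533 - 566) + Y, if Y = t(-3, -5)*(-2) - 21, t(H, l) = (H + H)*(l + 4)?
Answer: 1934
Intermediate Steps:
t(H, l) = 2*H*(4 + l) (t(H, l) = (2*H)*(4 + l) = 2*H*(4 + l))
Y = -33 (Y = (2*(-3)*(4 - 5))*(-2) - 21 = (2*(-3)*(-1))*(-2) - 21 = 6*(-2) - 21 = -12 - 21 = -33)
(2533 - 566) + Y = (2533 - 566) - 33 = 1967 - 33 = 1934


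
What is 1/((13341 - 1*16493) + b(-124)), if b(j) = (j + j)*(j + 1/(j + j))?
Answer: 1/27601 ≈ 3.6231e-5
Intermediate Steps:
b(j) = 2*j*(j + 1/(2*j)) (b(j) = (2*j)*(j + 1/(2*j)) = 2*j*(j + 1/(2*j)))
1/((13341 - 1*16493) + b(-124)) = 1/((13341 - 1*16493) + (1 + 2*(-124)**2)) = 1/((13341 - 16493) + (1 + 2*15376)) = 1/(-3152 + (1 + 30752)) = 1/(-3152 + 30753) = 1/27601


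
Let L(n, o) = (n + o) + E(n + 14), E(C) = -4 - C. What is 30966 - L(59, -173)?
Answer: 31157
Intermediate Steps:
L(n, o) = -18 + o (L(n, o) = (n + o) + (-4 - (n + 14)) = (n + o) + (-4 - (14 + n)) = (n + o) + (-4 + (-14 - n)) = (n + o) + (-18 - n) = -18 + o)
30966 - L(59, -173) = 30966 - (-18 - 173) = 30966 - 1*(-191) = 30966 + 191 = 31157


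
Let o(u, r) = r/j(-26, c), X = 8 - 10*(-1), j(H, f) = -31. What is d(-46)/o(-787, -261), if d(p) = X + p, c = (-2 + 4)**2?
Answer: -868/261 ≈ -3.3257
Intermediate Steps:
c = 4 (c = 2**2 = 4)
X = 18 (X = 8 + 10 = 18)
o(u, r) = -r/31 (o(u, r) = r/(-31) = r*(-1/31) = -r/31)
d(p) = 18 + p
d(-46)/o(-787, -261) = (18 - 46)/((-1/31*(-261))) = -28/261/31 = -28*31/261 = -868/261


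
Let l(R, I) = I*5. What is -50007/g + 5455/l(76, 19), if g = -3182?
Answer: 4421695/60458 ≈ 73.137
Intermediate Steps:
l(R, I) = 5*I
-50007/g + 5455/l(76, 19) = -50007/(-3182) + 5455/((5*19)) = -50007*(-1/3182) + 5455/95 = 50007/3182 + 5455*(1/95) = 50007/3182 + 1091/19 = 4421695/60458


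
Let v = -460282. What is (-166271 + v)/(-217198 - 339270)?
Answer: 626553/556468 ≈ 1.1259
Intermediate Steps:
(-166271 + v)/(-217198 - 339270) = (-166271 - 460282)/(-217198 - 339270) = -626553/(-556468) = -626553*(-1/556468) = 626553/556468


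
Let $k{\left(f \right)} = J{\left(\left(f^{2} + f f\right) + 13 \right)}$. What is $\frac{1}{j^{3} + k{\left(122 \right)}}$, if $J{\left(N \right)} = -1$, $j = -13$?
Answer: $- \frac{1}{2198} \approx -0.00045496$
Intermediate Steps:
$k{\left(f \right)} = -1$
$\frac{1}{j^{3} + k{\left(122 \right)}} = \frac{1}{\left(-13\right)^{3} - 1} = \frac{1}{-2197 - 1} = \frac{1}{-2198} = - \frac{1}{2198}$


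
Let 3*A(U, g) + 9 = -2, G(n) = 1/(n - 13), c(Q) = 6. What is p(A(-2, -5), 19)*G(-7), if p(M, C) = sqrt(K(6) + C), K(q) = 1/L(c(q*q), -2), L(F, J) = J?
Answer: -sqrt(74)/40 ≈ -0.21506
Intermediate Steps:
G(n) = 1/(-13 + n)
K(q) = -1/2 (K(q) = 1/(-2) = -1/2)
A(U, g) = -11/3 (A(U, g) = -3 + (1/3)*(-2) = -3 - 2/3 = -11/3)
p(M, C) = sqrt(-1/2 + C)
p(A(-2, -5), 19)*G(-7) = (sqrt(-2 + 4*19)/2)/(-13 - 7) = (sqrt(-2 + 76)/2)/(-20) = (sqrt(74)/2)*(-1/20) = -sqrt(74)/40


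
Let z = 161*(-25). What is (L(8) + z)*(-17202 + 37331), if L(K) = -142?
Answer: -83877543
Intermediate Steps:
z = -4025
(L(8) + z)*(-17202 + 37331) = (-142 - 4025)*(-17202 + 37331) = -4167*20129 = -83877543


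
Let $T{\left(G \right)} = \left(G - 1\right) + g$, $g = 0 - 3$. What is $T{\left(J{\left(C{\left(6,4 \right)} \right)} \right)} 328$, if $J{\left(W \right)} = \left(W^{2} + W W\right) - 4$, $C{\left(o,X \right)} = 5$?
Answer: $13776$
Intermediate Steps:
$g = -3$
$J{\left(W \right)} = -4 + 2 W^{2}$ ($J{\left(W \right)} = \left(W^{2} + W^{2}\right) - 4 = 2 W^{2} - 4 = -4 + 2 W^{2}$)
$T{\left(G \right)} = -4 + G$ ($T{\left(G \right)} = \left(G - 1\right) - 3 = \left(-1 + G\right) - 3 = -4 + G$)
$T{\left(J{\left(C{\left(6,4 \right)} \right)} \right)} 328 = \left(-4 - \left(4 - 2 \cdot 5^{2}\right)\right) 328 = \left(-4 + \left(-4 + 2 \cdot 25\right)\right) 328 = \left(-4 + \left(-4 + 50\right)\right) 328 = \left(-4 + 46\right) 328 = 42 \cdot 328 = 13776$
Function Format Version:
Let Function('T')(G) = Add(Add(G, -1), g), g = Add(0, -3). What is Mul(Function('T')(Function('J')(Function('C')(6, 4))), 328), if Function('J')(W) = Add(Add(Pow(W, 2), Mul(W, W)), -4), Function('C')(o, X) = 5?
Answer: 13776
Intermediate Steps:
g = -3
Function('J')(W) = Add(-4, Mul(2, Pow(W, 2))) (Function('J')(W) = Add(Add(Pow(W, 2), Pow(W, 2)), -4) = Add(Mul(2, Pow(W, 2)), -4) = Add(-4, Mul(2, Pow(W, 2))))
Function('T')(G) = Add(-4, G) (Function('T')(G) = Add(Add(G, -1), -3) = Add(Add(-1, G), -3) = Add(-4, G))
Mul(Function('T')(Function('J')(Function('C')(6, 4))), 328) = Mul(Add(-4, Add(-4, Mul(2, Pow(5, 2)))), 328) = Mul(Add(-4, Add(-4, Mul(2, 25))), 328) = Mul(Add(-4, Add(-4, 50)), 328) = Mul(Add(-4, 46), 328) = Mul(42, 328) = 13776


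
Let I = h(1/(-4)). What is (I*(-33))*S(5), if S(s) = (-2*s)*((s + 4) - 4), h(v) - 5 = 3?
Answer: 13200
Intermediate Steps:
h(v) = 8 (h(v) = 5 + 3 = 8)
I = 8
S(s) = -2*s² (S(s) = (-2*s)*((4 + s) - 4) = (-2*s)*s = -2*s²)
(I*(-33))*S(5) = (8*(-33))*(-2*5²) = -(-528)*25 = -264*(-50) = 13200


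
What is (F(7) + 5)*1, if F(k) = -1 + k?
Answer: 11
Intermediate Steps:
(F(7) + 5)*1 = ((-1 + 7) + 5)*1 = (6 + 5)*1 = 11*1 = 11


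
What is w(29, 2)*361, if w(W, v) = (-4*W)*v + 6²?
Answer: -70756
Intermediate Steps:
w(W, v) = 36 - 4*W*v (w(W, v) = -4*W*v + 36 = 36 - 4*W*v)
w(29, 2)*361 = (36 - 4*29*2)*361 = (36 - 232)*361 = -196*361 = -70756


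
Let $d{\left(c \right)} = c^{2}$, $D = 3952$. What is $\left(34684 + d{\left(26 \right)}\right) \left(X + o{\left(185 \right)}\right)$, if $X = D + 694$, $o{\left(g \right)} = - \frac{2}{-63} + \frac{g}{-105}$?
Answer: $\frac{10345947040}{63} \approx 1.6422 \cdot 10^{8}$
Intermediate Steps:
$o{\left(g \right)} = \frac{2}{63} - \frac{g}{105}$ ($o{\left(g \right)} = \left(-2\right) \left(- \frac{1}{63}\right) + g \left(- \frac{1}{105}\right) = \frac{2}{63} - \frac{g}{105}$)
$X = 4646$ ($X = 3952 + 694 = 4646$)
$\left(34684 + d{\left(26 \right)}\right) \left(X + o{\left(185 \right)}\right) = \left(34684 + 26^{2}\right) \left(4646 + \left(\frac{2}{63} - \frac{37}{21}\right)\right) = \left(34684 + 676\right) \left(4646 + \left(\frac{2}{63} - \frac{37}{21}\right)\right) = 35360 \left(4646 - \frac{109}{63}\right) = 35360 \cdot \frac{292589}{63} = \frac{10345947040}{63}$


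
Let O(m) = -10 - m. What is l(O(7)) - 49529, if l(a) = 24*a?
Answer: -49937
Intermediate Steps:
l(O(7)) - 49529 = 24*(-10 - 1*7) - 49529 = 24*(-10 - 7) - 49529 = 24*(-17) - 49529 = -408 - 49529 = -49937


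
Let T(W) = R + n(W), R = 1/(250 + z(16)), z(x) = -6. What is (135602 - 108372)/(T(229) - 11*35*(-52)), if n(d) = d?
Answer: 6644120/4940757 ≈ 1.3448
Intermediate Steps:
R = 1/244 (R = 1/(250 - 6) = 1/244 ≈ 0.0040984)
T(W) = 1/244 + W
(135602 - 108372)/(T(229) - 11*35*(-52)) = (135602 - 108372)/((1/244 + 229) - 11*35*(-52)) = 27230/(55877/244 - 385*(-52)) = 27230/(55877/244 + 20020) = 27230/(4940757/244) = 27230*(244/4940757) = 6644120/4940757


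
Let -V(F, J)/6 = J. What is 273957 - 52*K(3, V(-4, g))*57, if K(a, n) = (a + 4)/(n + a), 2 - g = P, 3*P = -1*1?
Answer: 3034275/11 ≈ 2.7584e+5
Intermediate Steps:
P = -1/3 (P = (-1*1)/3 = (1/3)*(-1) = -1/3 ≈ -0.33333)
g = 7/3 (g = 2 - 1*(-1/3) = 2 + 1/3 = 7/3 ≈ 2.3333)
V(F, J) = -6*J
K(a, n) = (4 + a)/(a + n)
273957 - 52*K(3, V(-4, g))*57 = 273957 - 52*(4 + 3)/(3 - 6*7/3)*57 = 273957 - 52*7/(3 - 14)*57 = 273957 - 52*7/(-11)*57 = 273957 - (-52)*7/11*57 = 273957 - 52*(-7/11)*57 = 273957 + (364/11)*57 = 273957 + 20748/11 = 3034275/11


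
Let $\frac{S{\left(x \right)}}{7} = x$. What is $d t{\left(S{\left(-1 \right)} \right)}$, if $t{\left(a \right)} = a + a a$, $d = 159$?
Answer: $6678$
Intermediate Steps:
$S{\left(x \right)} = 7 x$
$t{\left(a \right)} = a + a^{2}$
$d t{\left(S{\left(-1 \right)} \right)} = 159 \cdot 7 \left(-1\right) \left(1 + 7 \left(-1\right)\right) = 159 \left(- 7 \left(1 - 7\right)\right) = 159 \left(\left(-7\right) \left(-6\right)\right) = 159 \cdot 42 = 6678$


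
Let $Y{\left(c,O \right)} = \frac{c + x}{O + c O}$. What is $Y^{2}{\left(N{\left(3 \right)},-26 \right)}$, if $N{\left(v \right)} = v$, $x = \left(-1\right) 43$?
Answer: $\frac{25}{169} \approx 0.14793$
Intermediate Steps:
$x = -43$
$Y{\left(c,O \right)} = \frac{-43 + c}{O + O c}$ ($Y{\left(c,O \right)} = \frac{c - 43}{O + c O} = \frac{-43 + c}{O + O c}$)
$Y^{2}{\left(N{\left(3 \right)},-26 \right)} = \left(\frac{-43 + 3}{\left(-26\right) \left(1 + 3\right)}\right)^{2} = \left(\left(- \frac{1}{26}\right) \frac{1}{4} \left(-40\right)\right)^{2} = \left(\frac{5}{13}\right)^{2} = \frac{25}{169}$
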